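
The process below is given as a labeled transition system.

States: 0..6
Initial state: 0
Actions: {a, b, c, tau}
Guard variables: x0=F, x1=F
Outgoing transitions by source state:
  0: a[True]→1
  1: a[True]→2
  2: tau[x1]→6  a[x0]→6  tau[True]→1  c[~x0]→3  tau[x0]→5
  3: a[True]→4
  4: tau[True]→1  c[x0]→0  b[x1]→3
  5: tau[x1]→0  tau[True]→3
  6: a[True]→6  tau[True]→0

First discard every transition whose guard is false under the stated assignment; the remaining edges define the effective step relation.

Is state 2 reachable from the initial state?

Answer: REACHABLE

Working:
Guard filter leaves 9 enabled edge(s).
depth 0: {0}
depth 1: {1}  now seen {0,1}
depth 2: {2}  now seen {0,1,2}
depth 3: {3}  now seen {0,1,2,3}
depth 4: {4}  now seen {0,1,2,3,4}
Reach set: {0,1,2,3,4}
Path to 2: a·a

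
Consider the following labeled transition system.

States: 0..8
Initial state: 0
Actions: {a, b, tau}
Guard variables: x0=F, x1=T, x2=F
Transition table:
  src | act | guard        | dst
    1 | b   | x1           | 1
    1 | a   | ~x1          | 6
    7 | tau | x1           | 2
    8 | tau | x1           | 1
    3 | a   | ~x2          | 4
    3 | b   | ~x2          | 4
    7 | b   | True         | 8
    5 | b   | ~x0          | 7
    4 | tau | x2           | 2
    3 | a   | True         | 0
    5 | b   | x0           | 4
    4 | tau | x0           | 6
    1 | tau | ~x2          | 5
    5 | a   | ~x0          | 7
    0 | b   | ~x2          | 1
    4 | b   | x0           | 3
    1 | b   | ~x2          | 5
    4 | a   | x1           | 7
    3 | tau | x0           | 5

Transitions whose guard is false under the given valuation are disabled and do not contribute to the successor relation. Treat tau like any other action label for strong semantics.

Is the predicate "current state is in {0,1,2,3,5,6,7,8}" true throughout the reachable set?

Answer: INVARIANT HOLDS

Trace:
Inv-set: {0,1,2,3,5,6,7,8}
Reach set: {0,1,2,5,7,8}
  0: ✓
  1: ✓
  2: ✓
  5: ✓
  7: ✓
  8: ✓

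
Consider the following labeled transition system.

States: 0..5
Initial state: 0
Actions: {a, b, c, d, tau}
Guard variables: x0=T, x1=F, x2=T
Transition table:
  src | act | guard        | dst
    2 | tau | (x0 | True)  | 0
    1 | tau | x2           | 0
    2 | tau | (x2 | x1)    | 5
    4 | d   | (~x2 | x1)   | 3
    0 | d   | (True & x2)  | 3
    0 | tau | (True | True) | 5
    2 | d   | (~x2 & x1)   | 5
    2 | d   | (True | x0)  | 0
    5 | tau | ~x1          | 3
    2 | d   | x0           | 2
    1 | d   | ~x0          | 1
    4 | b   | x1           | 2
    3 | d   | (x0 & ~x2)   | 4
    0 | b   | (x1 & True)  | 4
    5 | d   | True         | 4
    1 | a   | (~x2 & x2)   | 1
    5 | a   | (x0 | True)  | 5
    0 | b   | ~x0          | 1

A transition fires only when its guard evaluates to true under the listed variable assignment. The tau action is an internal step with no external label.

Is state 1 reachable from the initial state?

Answer: UNREACHABLE

Trace:
10 transition(s) survive guard evaluation.
L0 = {0}
L1 = {3,5}  total {0,3,5}
L2 = {4}  total {0,3,4,5}
Reach set: {0,3,4,5}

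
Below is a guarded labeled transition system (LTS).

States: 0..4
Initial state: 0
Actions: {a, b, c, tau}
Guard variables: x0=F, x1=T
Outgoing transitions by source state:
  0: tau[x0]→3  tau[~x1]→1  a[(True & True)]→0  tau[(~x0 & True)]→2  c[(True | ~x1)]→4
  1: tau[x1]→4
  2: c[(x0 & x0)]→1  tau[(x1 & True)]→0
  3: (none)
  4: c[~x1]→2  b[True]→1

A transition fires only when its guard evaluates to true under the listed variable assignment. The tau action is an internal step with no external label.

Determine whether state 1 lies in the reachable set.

Guard filter leaves 6 enabled edge(s).
L0 = {0}
L1 = {2,4}  cumulative {0,2,4}
L2 = {1}  cumulative {0,1,2,4}
Reach set: {0,1,2,4}
trace reaching 1: c·b

Answer: REACHABLE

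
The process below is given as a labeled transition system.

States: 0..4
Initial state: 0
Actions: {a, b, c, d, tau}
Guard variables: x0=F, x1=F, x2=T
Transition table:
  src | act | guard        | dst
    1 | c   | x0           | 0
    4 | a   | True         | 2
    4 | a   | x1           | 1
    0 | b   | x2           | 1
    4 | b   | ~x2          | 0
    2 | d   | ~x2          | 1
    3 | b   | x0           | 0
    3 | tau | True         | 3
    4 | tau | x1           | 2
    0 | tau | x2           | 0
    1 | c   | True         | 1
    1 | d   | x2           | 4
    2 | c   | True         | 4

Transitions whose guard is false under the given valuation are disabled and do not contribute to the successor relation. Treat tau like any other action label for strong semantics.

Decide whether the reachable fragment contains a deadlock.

Answer: DEADLOCK-FREE

Trace:
Reachable = {0,1,2,4}
  0: b→1  tau→0  [2 out]
  1: c→1  d→4  [2 out]
  2: c→4  [1 out]
  4: a→2  [1 out]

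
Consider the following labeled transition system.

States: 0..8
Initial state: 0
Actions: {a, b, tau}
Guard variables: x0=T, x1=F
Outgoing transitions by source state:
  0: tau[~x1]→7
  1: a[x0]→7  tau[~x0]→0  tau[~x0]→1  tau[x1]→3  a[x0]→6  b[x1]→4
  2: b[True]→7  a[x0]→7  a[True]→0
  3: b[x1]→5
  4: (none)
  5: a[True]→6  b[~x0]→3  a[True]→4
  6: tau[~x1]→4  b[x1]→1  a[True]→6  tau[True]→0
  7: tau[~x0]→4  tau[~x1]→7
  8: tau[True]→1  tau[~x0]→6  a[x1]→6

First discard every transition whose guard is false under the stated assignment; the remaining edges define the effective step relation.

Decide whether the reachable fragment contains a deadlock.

Reach set: {0,7}
  0: tau→7  [1 exit(s)]
  7: tau→7  [1 exit(s)]

Answer: DEADLOCK-FREE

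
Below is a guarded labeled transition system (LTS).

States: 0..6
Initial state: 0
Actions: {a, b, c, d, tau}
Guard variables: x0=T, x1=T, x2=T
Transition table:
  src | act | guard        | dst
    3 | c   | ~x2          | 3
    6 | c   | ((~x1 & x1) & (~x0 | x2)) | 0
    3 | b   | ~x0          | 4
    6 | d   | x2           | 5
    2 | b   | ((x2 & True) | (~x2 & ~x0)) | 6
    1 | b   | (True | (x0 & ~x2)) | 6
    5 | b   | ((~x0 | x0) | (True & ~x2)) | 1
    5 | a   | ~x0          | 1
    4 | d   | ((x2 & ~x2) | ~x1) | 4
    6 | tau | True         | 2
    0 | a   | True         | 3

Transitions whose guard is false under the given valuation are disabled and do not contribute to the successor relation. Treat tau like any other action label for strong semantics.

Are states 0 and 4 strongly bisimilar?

Refine partition for ~:
  π0 = {{0,1,2,3,4,5,6}}
  π1 = {{0},{1,2,5},{3,4},{6}}
  π2 = {{0},{1,2},{3,4},{5},{6}}
5 equivalence class(es) (converged in 3)
class of 0: {0}; class of 4: {3,4}

Answer: NOT BISIMILAR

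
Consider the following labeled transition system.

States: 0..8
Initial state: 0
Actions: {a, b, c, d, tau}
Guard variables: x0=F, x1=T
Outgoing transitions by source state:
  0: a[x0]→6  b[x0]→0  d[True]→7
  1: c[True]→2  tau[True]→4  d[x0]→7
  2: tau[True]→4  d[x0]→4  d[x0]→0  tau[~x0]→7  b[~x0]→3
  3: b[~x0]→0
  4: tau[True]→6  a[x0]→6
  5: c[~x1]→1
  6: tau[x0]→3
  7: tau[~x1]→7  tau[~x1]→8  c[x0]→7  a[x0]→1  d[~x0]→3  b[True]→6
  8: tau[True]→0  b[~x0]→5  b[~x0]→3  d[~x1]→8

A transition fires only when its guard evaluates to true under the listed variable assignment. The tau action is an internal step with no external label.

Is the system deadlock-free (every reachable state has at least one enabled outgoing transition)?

Reachable = {0,3,6,7}
  0: d→7  [deg 1]
  3: b→0  [deg 1]
  6: ∅  [deadlock]
  7: b→6  d→3  [deg 2]
Path to 6: d·b

Answer: DEADLOCK at state 6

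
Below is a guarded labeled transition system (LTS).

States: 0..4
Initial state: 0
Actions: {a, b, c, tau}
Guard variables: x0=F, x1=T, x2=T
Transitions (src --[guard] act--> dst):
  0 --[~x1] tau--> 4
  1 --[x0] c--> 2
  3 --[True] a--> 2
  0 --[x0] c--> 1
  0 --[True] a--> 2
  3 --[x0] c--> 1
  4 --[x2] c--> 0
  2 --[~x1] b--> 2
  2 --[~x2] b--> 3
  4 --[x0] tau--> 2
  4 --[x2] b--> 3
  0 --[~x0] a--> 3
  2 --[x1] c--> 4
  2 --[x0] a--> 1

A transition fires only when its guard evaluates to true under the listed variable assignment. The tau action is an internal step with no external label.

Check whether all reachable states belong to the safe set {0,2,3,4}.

Answer: INVARIANT HOLDS

Trace:
Inv-set: {0,2,3,4}
Reachable = {0,2,3,4}
  0: ✓
  2: ✓
  3: ✓
  4: ✓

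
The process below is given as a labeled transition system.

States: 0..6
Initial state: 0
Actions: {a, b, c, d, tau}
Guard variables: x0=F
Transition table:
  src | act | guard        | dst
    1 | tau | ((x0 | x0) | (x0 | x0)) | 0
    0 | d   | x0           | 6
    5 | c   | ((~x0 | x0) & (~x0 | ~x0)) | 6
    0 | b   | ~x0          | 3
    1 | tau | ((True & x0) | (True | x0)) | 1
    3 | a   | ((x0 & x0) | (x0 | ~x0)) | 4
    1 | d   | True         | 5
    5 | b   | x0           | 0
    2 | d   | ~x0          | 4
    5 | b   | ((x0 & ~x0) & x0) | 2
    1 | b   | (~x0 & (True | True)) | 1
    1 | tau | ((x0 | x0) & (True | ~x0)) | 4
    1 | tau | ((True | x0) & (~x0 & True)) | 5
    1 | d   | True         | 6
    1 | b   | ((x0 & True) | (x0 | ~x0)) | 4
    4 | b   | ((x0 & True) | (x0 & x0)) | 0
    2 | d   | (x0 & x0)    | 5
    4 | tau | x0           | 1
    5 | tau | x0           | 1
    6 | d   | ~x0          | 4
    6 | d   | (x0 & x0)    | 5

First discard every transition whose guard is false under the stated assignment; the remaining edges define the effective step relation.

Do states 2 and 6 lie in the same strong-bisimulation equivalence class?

Answer: BISIMILAR

Analysis:
Bisimulation quotient by refinement:
  π0 = {{0,1,2,3,4,5,6}}
  π1 = {{0},{1},{2,6},{3},{4},{5}}
stable after 2 split(s): 6 block(s)
[2]={2,6}  [6]={2,6}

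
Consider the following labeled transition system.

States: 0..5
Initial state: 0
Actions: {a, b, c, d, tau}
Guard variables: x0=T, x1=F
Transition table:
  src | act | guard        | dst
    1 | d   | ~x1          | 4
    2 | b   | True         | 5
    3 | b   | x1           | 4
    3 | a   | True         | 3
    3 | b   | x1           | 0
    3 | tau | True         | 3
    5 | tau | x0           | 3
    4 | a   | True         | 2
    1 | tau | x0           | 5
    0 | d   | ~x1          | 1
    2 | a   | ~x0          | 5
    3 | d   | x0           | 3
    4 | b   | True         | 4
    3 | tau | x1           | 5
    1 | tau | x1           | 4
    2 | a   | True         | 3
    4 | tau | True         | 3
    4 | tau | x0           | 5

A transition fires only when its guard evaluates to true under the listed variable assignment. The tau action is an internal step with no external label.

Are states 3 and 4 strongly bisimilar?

Answer: NOT BISIMILAR

Analysis:
Compute ~ classes (split until stable):
  round 0: {{0,1,2,3,4,5}}
  round 1: {{0},{1},{2},{3},{4},{5}}
stable after 2 split(s): 6 block(s)
class of 3: {3}; class of 4: {4}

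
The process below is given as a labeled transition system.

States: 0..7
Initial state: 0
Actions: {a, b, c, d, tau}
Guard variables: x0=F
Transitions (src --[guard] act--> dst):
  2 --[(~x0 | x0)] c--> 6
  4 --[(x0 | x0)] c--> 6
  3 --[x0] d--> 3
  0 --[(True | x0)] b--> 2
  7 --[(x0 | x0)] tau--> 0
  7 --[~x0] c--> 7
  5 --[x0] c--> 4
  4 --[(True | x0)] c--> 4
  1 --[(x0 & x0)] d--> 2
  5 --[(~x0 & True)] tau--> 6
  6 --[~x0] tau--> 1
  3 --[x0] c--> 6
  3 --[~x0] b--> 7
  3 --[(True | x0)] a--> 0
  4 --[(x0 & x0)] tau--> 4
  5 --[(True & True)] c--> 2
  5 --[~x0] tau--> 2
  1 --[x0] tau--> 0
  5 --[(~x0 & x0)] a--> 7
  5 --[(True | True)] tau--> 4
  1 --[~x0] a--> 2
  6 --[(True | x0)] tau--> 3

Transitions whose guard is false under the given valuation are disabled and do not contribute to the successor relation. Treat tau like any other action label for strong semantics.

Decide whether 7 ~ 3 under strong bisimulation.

Answer: NOT BISIMILAR

Working:
Compute ~ classes (split until stable):
  round 0: {{0,1,2,3,4,5,6,7}}
  round 1: {{0},{1},{2,4,7},{3},{5},{6}}
  round 2: {{0},{1},{2},{3},{4,7},{5},{6}}
7 equivalence class(es) (converged in 3)
class of 7: {4,7}; class of 3: {3}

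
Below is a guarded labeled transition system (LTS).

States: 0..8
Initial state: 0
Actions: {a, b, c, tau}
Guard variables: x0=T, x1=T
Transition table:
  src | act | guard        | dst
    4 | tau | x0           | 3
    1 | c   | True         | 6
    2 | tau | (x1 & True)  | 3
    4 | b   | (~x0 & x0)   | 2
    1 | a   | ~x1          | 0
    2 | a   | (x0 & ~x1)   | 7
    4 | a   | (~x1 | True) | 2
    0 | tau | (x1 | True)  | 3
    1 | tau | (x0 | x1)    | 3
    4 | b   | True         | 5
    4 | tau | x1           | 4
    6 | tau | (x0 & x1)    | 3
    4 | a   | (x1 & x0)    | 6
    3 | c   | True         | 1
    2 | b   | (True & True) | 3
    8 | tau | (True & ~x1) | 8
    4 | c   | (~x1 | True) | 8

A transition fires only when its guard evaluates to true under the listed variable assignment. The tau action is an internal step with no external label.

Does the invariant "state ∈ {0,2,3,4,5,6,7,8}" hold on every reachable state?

Inv-set: {0,2,3,4,5,6,7,8}
Reach set: {0,1,3,6}
  0: safe
  1: outside
  3: safe
  6: safe
counterexample path to 1: tau·c

Answer: INVARIANT VIOLATED at state 1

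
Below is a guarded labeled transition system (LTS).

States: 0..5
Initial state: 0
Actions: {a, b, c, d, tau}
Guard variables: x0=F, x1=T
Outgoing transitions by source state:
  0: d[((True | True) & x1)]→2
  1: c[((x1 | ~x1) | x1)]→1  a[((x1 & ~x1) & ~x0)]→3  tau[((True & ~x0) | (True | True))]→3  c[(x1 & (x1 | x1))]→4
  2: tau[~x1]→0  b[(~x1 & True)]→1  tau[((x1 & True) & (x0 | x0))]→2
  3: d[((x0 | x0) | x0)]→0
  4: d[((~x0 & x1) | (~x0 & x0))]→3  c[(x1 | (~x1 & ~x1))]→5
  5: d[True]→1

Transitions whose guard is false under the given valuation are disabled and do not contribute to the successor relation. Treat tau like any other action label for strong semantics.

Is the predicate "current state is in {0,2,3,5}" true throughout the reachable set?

Answer: INVARIANT HOLDS

Working:
Inv-set: {0,2,3,5}
R = {0,2}
  0: ✓
  2: ✓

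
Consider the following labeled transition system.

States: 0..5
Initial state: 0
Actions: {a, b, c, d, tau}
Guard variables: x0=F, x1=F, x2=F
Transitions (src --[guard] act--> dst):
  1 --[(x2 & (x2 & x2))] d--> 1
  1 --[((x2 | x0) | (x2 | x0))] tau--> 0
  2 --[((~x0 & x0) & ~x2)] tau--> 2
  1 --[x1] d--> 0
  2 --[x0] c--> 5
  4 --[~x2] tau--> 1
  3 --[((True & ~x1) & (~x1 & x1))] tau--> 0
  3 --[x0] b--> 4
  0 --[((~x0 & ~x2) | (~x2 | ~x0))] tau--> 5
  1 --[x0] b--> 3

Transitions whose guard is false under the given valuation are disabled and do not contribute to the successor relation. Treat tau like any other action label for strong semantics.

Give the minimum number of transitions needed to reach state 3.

BFS to 3:
  L0 = {0}
  L1 = {5}
3 never appears.

Answer: UNREACHABLE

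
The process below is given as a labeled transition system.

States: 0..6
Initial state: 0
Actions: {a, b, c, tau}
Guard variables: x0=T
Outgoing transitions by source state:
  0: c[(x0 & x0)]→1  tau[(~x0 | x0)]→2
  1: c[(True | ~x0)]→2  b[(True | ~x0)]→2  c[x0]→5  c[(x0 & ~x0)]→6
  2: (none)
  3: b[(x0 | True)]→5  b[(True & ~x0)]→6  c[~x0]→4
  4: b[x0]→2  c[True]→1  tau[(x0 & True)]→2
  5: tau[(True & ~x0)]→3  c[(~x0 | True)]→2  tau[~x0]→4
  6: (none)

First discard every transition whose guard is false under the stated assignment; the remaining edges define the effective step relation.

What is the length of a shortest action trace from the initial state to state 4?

BFS to 4:
  L0 = {0}
  L1 = {1,2}
  L2 = {5}
4 never appears.

Answer: UNREACHABLE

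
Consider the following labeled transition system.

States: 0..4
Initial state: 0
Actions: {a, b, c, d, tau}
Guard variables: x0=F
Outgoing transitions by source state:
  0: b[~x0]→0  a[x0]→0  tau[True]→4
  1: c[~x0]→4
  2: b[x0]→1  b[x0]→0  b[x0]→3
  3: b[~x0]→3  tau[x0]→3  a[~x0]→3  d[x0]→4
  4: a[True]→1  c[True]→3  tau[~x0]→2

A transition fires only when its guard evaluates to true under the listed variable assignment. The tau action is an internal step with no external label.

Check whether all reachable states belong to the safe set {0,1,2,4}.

Inv-set: {0,1,2,4}
R = {0,1,2,3,4}
  0: ok
  1: ok
  2: ok
  3: ✗ unsafe
  4: ok
witness against invariant: tau·c → 3

Answer: INVARIANT VIOLATED at state 3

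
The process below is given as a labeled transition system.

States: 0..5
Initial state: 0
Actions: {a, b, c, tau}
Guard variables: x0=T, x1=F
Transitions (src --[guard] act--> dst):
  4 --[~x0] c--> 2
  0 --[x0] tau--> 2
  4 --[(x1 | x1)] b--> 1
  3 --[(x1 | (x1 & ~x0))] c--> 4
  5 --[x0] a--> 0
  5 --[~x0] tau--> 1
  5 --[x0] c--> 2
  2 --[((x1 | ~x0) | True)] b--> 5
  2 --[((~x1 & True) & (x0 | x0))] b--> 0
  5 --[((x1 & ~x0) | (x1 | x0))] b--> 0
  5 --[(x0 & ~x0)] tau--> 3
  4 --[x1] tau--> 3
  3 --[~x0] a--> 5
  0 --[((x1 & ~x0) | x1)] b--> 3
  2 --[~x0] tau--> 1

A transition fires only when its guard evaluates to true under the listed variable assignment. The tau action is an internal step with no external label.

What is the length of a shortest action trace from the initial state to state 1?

Answer: UNREACHABLE

Analysis:
Layered search for 1:
  L0 = {0}
  L1 = {2}
  L2 = {5}
1 never appears.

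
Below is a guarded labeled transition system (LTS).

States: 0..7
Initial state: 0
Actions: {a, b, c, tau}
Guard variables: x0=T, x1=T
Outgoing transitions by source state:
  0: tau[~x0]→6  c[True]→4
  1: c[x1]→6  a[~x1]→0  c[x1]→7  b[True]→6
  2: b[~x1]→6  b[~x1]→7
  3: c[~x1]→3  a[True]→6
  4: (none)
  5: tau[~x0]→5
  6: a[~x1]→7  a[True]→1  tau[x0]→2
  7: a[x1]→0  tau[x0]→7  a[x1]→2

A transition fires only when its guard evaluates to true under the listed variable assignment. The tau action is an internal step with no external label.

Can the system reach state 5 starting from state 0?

Guard filter leaves 10 enabled edge(s).
Layer 0: {0}
Layer 1: {4}  now seen {0,4}
Reachable = {0,4}

Answer: UNREACHABLE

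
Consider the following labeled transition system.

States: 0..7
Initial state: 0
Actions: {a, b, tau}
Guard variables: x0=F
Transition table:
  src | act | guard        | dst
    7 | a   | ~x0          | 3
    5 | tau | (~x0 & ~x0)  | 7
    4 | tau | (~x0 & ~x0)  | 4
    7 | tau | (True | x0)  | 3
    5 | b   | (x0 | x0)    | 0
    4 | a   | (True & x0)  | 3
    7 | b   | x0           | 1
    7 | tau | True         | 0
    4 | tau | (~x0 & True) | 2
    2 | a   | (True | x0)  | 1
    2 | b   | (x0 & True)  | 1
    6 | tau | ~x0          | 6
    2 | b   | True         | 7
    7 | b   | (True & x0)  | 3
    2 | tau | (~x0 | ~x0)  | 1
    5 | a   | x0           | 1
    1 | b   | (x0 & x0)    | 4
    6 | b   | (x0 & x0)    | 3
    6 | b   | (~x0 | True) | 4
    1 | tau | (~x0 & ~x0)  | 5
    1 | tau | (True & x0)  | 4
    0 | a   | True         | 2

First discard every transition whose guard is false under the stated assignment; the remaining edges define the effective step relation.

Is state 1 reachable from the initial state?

Answer: REACHABLE

Trace:
Guard filter leaves 13 enabled edge(s).
L0 = {0}
L1 = {2}  cumulative {0,2}
L2 = {1,7}  cumulative {0,1,2,7}
L3 = {3,5}  cumulative {0,1,2,3,5,7}
Reach set: {0,1,2,3,5,7}
witness 1: a·a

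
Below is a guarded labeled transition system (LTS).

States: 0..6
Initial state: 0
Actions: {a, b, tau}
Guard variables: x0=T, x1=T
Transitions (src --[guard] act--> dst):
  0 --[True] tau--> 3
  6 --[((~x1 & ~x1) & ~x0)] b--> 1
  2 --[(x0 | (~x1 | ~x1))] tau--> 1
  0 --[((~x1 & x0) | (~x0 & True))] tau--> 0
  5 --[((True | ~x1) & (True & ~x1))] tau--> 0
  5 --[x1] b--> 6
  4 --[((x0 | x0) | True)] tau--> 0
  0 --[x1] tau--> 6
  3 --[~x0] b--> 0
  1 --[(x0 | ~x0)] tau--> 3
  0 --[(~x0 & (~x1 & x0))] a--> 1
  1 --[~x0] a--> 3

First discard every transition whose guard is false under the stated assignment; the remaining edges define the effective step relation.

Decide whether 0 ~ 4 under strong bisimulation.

Compute ~ classes (split until stable):
  P[0] = {{0,1,2,3,4,5,6}}
  P[1] = {{0,1,2,4},{3,6},{5}}
  P[2] = {{0,1},{2,4},{3,6},{5}}
Fixed point at round 3; 4 class(es).
class of 0: {0,1}; class of 4: {2,4}

Answer: NOT BISIMILAR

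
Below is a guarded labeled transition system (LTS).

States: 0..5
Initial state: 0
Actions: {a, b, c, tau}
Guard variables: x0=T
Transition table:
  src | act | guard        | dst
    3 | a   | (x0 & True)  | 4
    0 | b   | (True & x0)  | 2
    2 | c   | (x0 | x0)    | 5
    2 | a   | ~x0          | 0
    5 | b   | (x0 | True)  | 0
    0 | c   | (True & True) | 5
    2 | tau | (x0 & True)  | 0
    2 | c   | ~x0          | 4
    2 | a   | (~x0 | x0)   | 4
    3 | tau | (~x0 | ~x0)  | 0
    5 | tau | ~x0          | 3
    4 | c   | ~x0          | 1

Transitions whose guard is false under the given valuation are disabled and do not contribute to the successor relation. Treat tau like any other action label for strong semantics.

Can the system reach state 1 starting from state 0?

Guard filter leaves 7 enabled edge(s).
depth 0: {0}
depth 1: {2,5}  now seen {0,2,5}
depth 2: {4}  now seen {0,2,4,5}
Reach set: {0,2,4,5}

Answer: UNREACHABLE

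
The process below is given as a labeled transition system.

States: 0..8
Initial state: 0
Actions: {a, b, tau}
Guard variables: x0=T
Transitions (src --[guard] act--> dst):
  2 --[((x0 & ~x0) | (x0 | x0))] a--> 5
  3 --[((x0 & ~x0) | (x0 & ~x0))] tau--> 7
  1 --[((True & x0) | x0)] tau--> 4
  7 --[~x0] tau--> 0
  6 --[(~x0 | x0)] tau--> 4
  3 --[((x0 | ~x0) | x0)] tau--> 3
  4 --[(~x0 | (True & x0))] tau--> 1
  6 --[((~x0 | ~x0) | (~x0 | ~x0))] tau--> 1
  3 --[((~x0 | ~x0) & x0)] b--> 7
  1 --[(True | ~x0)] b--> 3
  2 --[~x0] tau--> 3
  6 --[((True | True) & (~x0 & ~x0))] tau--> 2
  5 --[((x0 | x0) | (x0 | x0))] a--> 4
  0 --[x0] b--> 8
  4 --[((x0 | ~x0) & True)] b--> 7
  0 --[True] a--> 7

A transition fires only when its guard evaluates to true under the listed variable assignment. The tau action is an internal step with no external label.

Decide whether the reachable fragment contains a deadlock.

Answer: DEADLOCK at state 7

Working:
Reach set: {0,7,8}
  0: a→7  b→8  [2 exit(s)]
  7: ∅  [no exit]
  8: ∅  [no exit]
Path to 7: a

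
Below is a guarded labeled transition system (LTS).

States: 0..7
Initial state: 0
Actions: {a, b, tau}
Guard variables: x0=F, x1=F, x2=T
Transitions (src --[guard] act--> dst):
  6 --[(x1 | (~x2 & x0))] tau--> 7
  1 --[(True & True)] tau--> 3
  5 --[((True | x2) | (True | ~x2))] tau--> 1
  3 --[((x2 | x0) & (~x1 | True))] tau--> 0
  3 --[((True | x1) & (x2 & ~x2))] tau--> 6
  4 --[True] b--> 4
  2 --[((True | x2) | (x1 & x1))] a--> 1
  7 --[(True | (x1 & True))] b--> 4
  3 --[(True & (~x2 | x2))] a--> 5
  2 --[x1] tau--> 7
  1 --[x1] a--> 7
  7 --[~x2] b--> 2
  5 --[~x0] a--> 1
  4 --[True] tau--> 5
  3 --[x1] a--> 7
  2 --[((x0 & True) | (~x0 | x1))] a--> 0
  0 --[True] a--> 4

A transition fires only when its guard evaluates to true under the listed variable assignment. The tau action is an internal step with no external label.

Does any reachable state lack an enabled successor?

R = {0,1,3,4,5}
  0: a→4  [1 exit(s)]
  1: tau→3  [1 exit(s)]
  3: a→5  tau→0  [2 exit(s)]
  4: b→4  tau→5  [2 exit(s)]
  5: a→1  tau→1  [2 exit(s)]

Answer: DEADLOCK-FREE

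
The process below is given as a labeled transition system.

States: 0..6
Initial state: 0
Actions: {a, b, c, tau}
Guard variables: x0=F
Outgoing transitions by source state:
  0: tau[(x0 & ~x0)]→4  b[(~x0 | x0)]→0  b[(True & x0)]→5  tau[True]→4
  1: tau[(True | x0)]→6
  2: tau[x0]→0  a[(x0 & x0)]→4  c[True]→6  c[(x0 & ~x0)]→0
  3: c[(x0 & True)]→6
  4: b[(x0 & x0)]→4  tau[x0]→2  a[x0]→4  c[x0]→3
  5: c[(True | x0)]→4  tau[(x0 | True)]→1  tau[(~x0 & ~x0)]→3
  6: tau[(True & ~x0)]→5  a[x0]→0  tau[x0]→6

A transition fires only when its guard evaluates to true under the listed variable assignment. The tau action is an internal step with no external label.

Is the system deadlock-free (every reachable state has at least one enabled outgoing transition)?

Answer: DEADLOCK at state 4

Working:
Reach set: {0,4}
  0: b→0  tau→4  [2 exit(s)]
  4: ∅  [deadlock]
Path to 4: tau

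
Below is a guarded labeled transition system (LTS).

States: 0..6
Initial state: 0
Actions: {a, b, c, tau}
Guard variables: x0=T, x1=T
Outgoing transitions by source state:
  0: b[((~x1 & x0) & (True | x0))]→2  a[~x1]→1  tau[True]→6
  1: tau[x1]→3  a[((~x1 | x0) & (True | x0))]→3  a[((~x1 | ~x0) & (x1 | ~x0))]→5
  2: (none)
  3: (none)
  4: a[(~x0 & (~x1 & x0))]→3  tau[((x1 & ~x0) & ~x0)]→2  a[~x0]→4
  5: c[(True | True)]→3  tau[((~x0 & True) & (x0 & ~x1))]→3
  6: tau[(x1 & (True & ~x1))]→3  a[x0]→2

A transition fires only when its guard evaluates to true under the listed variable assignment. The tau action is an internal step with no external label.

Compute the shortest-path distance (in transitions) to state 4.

Answer: UNREACHABLE

Working:
Breadth-first toward 4:
  L0 = {0}
  L1 = {6}
  L2 = {2}
4 never appears.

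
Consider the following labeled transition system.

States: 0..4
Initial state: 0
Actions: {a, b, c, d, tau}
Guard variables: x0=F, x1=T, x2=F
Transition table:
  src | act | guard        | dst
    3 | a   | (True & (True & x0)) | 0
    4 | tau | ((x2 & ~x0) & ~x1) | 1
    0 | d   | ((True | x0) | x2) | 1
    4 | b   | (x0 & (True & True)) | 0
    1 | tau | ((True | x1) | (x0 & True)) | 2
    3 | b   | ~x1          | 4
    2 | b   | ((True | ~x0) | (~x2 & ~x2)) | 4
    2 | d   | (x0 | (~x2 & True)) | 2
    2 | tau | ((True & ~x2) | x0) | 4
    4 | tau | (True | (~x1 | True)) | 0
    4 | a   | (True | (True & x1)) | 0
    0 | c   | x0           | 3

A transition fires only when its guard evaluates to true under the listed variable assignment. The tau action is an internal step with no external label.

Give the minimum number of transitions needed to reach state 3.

Layered search for 3:
  depth 0: {0}
  depth 1: {1}
  depth 2: {2}
  depth 3: {4}
3 never appears.

Answer: UNREACHABLE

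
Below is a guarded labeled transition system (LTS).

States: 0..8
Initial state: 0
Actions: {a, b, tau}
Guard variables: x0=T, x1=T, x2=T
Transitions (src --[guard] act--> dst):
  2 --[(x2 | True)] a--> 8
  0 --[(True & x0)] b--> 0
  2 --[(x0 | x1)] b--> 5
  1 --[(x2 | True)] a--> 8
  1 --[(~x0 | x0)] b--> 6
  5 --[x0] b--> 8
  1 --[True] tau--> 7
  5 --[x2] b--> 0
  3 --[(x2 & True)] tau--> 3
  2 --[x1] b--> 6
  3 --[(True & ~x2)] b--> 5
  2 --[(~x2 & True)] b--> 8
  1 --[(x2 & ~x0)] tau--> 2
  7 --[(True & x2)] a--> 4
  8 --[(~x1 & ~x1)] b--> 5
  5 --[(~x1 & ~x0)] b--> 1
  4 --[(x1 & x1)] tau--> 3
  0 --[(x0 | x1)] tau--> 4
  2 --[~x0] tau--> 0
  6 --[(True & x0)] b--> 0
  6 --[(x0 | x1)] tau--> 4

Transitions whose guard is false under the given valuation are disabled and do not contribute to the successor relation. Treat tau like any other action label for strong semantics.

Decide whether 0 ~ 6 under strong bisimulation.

Compute ~ classes (split until stable):
  P[0] = {{0,1,2,3,4,5,6,7,8}}
  P[1] = {{0,6},{1},{2},{3,4},{5},{7},{8}}
stable after 2 split(s): 7 block(s)
0∈{0,6}, 6∈{0,6}

Answer: BISIMILAR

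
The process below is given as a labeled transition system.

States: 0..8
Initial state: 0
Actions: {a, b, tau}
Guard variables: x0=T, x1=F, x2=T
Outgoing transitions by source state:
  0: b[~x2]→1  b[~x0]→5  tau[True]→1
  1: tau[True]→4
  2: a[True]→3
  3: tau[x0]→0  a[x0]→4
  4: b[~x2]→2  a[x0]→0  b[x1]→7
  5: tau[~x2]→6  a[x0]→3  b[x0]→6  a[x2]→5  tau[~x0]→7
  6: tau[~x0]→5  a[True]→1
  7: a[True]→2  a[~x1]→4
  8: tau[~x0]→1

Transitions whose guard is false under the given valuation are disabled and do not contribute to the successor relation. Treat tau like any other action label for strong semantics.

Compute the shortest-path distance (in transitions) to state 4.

Answer: 2

Analysis:
BFS to 4:
  L0 = {0}
  L1 = {1}
  L2 = {4}
4 enters at depth 2; path tau·tau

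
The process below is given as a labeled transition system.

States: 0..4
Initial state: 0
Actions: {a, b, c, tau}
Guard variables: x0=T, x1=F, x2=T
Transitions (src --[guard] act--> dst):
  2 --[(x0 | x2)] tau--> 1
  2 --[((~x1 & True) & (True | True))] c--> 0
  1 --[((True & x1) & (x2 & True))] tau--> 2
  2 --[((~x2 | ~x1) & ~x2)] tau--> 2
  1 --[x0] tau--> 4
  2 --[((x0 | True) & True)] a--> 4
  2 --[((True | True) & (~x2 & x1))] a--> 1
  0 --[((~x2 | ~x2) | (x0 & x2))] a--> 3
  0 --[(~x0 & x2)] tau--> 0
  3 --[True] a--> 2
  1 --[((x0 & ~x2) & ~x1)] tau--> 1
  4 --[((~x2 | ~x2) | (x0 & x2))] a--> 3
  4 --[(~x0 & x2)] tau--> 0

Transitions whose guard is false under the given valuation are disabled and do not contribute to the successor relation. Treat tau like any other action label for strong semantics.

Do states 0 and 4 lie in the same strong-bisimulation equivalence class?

Answer: BISIMILAR

Working:
Compute ~ classes (split until stable):
  π0 = {{0,1,2,3,4}}
  π1 = {{0,3,4},{1},{2}}
  π2 = {{0,4},{1},{2},{3}}
stable after 3 split(s): 4 block(s)
[0]={0,4}  [4]={0,4}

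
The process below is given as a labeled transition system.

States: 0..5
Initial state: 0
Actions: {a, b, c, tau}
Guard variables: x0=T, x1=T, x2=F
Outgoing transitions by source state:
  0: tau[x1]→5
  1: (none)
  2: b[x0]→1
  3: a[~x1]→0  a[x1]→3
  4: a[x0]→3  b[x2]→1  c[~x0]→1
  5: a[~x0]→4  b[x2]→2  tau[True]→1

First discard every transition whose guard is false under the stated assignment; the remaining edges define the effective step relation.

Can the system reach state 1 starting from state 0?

After dropping false guards: 5 live edges.
L0 = {0}
L1 = {5}  now seen {0,5}
L2 = {1}  now seen {0,1,5}
Reach set: {0,1,5}
witness 1: tau·tau

Answer: REACHABLE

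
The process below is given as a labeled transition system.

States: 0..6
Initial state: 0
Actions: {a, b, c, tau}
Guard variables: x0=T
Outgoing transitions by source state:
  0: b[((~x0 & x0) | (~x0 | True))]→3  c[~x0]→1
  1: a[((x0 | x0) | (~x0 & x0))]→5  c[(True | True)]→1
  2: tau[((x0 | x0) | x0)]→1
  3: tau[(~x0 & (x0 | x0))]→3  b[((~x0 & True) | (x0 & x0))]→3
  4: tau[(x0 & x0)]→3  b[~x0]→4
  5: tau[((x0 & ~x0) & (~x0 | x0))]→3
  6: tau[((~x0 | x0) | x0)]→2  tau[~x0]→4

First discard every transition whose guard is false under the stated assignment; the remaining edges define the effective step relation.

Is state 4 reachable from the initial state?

Guard filter leaves 7 enabled edge(s).
Layer 0: {0}
Layer 1: {3}  now seen {0,3}
Reachable = {0,3}

Answer: UNREACHABLE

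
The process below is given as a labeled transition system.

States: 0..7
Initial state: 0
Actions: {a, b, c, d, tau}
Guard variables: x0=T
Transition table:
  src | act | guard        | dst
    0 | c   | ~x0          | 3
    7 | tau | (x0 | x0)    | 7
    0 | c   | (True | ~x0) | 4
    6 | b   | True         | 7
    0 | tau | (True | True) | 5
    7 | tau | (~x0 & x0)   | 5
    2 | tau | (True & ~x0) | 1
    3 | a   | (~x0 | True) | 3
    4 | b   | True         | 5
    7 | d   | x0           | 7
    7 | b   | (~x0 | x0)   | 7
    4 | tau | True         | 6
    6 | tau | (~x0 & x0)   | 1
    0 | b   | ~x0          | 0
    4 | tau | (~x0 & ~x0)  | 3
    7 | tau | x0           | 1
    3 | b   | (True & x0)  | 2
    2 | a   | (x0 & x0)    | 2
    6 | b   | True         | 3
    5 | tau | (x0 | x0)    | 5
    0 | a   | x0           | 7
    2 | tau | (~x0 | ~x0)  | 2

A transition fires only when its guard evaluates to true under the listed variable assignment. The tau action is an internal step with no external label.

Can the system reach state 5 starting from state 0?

15 transition(s) survive guard evaluation.
Layer 0: {0}
Layer 1: {4,5,7}  now seen {0,4,5,7}
Layer 2: {1,6}  now seen {0,1,4,5,6,7}
Layer 3: {3}  now seen {0,1,3,4,5,6,7}
Layer 4: {2}  now seen {0,1,2,3,4,5,6,7}
R = {0,1,2,3,4,5,6,7}
Path to 5: tau

Answer: REACHABLE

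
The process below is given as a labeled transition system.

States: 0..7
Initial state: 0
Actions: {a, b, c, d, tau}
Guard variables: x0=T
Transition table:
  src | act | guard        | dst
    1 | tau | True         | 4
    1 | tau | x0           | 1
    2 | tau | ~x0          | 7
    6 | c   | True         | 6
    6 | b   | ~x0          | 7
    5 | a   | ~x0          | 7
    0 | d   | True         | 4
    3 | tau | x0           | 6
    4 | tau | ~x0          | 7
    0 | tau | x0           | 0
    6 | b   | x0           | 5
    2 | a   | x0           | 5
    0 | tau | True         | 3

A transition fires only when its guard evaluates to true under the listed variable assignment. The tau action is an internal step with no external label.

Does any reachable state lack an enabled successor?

Answer: DEADLOCK at state 4

Trace:
Reachable = {0,3,4,5,6}
  0: d→4  tau→0  tau→3  [3 out]
  3: tau→6  [1 out]
  4: ∅  [STUCK]
  5: ∅  [STUCK]
  6: b→5  c→6  [2 out]
witness 4: d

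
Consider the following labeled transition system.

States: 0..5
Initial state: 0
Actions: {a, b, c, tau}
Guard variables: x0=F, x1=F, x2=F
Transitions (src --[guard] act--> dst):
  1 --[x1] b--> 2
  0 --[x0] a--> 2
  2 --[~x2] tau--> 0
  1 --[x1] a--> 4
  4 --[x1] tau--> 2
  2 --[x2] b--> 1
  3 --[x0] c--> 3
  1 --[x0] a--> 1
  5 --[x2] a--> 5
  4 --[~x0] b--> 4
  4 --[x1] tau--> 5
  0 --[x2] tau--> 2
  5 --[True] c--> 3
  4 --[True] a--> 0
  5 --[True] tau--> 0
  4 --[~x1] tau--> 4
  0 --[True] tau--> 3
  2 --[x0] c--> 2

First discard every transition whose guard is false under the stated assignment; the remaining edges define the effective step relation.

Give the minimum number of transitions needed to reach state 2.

Answer: UNREACHABLE

Trace:
Layered search for 2:
  Layer 0: {0}
  Layer 1: {3}
2 never appears.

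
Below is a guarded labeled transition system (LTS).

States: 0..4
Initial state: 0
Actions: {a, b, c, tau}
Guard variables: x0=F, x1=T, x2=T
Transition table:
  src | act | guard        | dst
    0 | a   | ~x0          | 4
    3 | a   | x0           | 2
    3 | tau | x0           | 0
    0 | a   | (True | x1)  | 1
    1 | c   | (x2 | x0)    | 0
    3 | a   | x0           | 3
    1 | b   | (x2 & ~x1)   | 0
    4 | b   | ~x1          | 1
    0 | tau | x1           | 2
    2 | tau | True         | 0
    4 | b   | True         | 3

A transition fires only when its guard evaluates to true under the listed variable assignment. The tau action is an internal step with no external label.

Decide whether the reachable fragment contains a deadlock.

Answer: DEADLOCK at state 3

Trace:
Reach set: {0,1,2,3,4}
  0: a→1  a→4  tau→2  [deg 3]
  1: c→0  [deg 1]
  2: tau→0  [deg 1]
  3: ∅  [STUCK]
  4: b→3  [deg 1]
trace reaching 3: a·b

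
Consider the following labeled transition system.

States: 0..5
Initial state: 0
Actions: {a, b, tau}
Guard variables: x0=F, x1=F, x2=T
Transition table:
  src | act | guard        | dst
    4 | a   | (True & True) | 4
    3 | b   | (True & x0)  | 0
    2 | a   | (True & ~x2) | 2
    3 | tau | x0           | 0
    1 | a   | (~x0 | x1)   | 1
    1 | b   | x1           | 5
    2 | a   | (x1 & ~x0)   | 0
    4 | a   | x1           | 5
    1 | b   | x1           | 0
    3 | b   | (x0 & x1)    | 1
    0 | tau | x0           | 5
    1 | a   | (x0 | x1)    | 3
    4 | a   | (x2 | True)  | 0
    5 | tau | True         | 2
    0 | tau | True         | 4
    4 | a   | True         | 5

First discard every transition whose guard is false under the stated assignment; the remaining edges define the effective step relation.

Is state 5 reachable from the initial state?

Answer: REACHABLE

Analysis:
6 transition(s) survive guard evaluation.
L0 = {0}
L1 = {4}  cumulative {0,4}
L2 = {5}  cumulative {0,4,5}
L3 = {2}  cumulative {0,2,4,5}
Reach set: {0,2,4,5}
trace reaching 5: tau·a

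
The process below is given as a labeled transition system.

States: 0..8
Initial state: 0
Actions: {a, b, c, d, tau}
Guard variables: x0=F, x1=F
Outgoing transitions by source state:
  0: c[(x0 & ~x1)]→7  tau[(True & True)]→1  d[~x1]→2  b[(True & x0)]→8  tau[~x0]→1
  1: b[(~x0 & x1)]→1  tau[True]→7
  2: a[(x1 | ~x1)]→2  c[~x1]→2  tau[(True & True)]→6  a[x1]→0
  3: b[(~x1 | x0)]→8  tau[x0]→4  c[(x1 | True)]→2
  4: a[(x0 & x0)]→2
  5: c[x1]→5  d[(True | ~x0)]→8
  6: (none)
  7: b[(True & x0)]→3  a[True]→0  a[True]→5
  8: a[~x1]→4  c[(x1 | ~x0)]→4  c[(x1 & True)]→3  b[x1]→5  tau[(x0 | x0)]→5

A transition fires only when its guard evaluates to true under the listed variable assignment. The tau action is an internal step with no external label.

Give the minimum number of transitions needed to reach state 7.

Breadth-first toward 7:
  Layer 0: {0}
  Layer 1: {1,2}
  Layer 2: {6,7}
7 enters at depth 2; path tau·tau

Answer: 2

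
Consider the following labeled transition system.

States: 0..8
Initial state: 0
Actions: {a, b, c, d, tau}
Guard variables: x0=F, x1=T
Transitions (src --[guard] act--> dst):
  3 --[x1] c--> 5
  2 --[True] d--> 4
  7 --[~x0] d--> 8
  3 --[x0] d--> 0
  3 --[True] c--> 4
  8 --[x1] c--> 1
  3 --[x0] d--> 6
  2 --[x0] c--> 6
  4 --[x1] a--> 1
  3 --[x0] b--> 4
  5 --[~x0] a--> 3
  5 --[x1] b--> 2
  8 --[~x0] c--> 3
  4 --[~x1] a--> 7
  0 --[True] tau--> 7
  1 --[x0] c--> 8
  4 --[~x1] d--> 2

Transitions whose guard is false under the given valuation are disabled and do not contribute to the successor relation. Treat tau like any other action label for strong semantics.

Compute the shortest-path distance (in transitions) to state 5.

Answer: 4

Working:
Layered search for 5:
  L0 = {0}
  L1 = {7}
  L2 = {8}
  L3 = {1,3}
  L4 = {4,5}
5 enters at depth 4; path tau·d·c·c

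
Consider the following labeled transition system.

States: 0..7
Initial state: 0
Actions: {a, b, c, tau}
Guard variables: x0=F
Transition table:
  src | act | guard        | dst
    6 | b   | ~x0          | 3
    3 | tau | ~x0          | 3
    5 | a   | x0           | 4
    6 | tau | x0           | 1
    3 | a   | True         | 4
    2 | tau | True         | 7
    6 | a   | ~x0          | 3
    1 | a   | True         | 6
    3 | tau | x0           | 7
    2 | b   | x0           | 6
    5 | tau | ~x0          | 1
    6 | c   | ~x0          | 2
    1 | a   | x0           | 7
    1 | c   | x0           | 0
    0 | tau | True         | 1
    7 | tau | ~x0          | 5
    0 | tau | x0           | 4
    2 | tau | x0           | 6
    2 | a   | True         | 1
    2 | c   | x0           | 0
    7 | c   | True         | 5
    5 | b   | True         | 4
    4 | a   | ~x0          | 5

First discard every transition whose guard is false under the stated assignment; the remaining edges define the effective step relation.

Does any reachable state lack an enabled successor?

R = {0,1,2,3,4,5,6,7}
  0: tau→1  [1 out]
  1: a→6  [1 out]
  2: a→1  tau→7  [2 out]
  3: a→4  tau→3  [2 out]
  4: a→5  [1 out]
  5: b→4  tau→1  [2 out]
  6: a→3  b→3  c→2  [3 out]
  7: c→5  tau→5  [2 out]

Answer: DEADLOCK-FREE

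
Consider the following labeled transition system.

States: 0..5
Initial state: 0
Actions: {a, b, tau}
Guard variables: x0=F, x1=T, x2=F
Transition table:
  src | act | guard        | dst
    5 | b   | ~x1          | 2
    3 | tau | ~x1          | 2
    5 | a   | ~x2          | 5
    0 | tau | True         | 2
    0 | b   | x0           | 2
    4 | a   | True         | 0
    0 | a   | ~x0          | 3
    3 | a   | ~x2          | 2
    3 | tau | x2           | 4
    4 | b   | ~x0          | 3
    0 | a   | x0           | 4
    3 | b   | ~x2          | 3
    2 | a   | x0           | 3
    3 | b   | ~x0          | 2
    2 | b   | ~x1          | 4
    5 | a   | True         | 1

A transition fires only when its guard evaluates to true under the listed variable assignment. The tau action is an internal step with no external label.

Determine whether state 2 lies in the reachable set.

9 transition(s) survive guard evaluation.
depth 0: {0}
depth 1: {2,3}  total {0,2,3}
Reachable = {0,2,3}
trace reaching 2: tau

Answer: REACHABLE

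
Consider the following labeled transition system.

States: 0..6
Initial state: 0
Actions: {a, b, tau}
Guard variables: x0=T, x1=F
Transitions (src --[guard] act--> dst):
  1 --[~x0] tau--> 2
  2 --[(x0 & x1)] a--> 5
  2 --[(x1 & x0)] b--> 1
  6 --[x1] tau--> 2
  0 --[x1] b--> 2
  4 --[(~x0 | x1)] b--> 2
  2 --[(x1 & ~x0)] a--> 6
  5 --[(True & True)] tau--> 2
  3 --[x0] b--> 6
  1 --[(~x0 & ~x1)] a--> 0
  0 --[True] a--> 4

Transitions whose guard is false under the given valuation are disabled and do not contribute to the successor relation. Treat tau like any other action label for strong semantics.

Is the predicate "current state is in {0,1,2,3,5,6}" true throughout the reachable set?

Safe = {0,1,2,3,5,6}
Reach set: {0,4}
  0: safe
  4: ✗ unsafe
counterexample path to 4: a

Answer: INVARIANT VIOLATED at state 4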